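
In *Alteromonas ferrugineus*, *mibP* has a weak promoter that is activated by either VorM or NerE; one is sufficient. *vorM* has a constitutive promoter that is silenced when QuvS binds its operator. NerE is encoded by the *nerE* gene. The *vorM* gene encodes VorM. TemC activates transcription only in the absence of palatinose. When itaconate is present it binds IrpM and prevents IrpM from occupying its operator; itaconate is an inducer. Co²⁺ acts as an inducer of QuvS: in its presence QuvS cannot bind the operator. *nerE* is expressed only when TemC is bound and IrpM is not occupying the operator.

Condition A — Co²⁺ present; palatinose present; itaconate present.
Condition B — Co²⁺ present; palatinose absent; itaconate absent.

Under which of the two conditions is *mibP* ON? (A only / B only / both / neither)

Condition A:
Co²⁺ is present, so QuvS is inactive.
With no repressor bound, *vorM* is transcribed.
So VorM is produced and active.
Palatinose is present, so TemC is inactive.
Itaconate is present, so IrpM is inactive.
Required activator TemC is absent, so *nerE* is not transcribed.
So NerE is not produced.
Activator VorM is present, so *mibP* is transcribed.
→ *mibP* is ON in A.
Condition B:
Co²⁺ is present, so QuvS is inactive.
With no repressor bound, *vorM* is transcribed.
So VorM is produced and active.
Palatinose is absent, so TemC is active.
Itaconate is absent, so IrpM is active.
With repressor IrpM bound, *nerE* is not transcribed.
So NerE is not produced.
Activator VorM is present, so *mibP* is transcribed.
→ *mibP* is ON in B.

both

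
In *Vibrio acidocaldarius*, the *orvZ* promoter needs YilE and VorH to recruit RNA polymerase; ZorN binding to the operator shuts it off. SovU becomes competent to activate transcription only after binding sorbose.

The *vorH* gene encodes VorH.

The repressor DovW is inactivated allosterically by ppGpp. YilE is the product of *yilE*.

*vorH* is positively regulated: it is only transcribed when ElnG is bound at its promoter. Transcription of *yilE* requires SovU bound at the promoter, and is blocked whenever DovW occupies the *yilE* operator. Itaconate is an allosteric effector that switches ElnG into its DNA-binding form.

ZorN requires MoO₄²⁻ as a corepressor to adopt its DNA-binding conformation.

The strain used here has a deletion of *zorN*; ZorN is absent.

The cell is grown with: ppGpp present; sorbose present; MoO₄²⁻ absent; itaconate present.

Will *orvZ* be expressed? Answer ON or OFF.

ppGpp is present, so DovW is inactive.
Sorbose is present, so SovU is active.
No repressor is bound and SovU is active, so *yilE* is transcribed.
So YilE is produced and active.
Itaconate is present, so ElnG is active.
No repressor is bound and ElnG is active, so *vorH* is transcribed.
So VorH is produced and active.
ZorN is non-functional in this strain, so it has no effect.
No repressor is bound and YilE and VorH are active, so *orvZ* is transcribed.

ON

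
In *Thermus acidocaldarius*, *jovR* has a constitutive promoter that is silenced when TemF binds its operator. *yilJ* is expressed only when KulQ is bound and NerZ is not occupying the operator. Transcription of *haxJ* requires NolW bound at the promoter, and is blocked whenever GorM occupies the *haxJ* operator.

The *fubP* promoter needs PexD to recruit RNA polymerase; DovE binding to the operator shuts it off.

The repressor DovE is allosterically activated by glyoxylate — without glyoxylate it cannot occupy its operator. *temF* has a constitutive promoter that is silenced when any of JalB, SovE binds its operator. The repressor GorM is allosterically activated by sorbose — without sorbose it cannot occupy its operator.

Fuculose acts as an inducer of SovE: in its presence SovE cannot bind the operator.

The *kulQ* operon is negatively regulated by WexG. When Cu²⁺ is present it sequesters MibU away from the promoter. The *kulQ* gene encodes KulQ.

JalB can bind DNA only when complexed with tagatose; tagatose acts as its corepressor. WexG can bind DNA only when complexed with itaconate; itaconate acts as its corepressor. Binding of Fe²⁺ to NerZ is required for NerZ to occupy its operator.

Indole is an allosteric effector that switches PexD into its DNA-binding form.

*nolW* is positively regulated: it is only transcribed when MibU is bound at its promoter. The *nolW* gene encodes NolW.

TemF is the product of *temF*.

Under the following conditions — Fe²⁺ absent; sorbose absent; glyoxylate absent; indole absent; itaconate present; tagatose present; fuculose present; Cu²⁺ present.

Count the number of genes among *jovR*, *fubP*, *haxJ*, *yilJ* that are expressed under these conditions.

1

Tagatose is present, so JalB is active.
Fuculose is present, so SovE is inactive.
With repressor JalB bound, *temF* is not transcribed.
So TemF is not produced.
With no repressor bound, *jovR* is transcribed.
→ *jovR* is ON.
Glyoxylate is absent, so DovE is inactive.
Indole is absent, so PexD is inactive.
Required activator PexD is absent, so *fubP* is not transcribed.
→ *fubP* is OFF.
Sorbose is absent, so GorM is inactive.
Cu²⁺ is present, so MibU is inactive.
Required activator MibU is absent, so *nolW* is not transcribed.
So NolW is not produced.
Required activator NolW is absent, so *haxJ* is not transcribed.
→ *haxJ* is OFF.
Itaconate is present, so WexG is active.
With repressor WexG bound, *kulQ* is not transcribed.
So KulQ is not produced.
Fe²⁺ is absent, so NerZ is inactive.
Required activator KulQ is absent, so *yilJ* is not transcribed.
→ *yilJ* is OFF.
1 of the 4 genes is transcribed.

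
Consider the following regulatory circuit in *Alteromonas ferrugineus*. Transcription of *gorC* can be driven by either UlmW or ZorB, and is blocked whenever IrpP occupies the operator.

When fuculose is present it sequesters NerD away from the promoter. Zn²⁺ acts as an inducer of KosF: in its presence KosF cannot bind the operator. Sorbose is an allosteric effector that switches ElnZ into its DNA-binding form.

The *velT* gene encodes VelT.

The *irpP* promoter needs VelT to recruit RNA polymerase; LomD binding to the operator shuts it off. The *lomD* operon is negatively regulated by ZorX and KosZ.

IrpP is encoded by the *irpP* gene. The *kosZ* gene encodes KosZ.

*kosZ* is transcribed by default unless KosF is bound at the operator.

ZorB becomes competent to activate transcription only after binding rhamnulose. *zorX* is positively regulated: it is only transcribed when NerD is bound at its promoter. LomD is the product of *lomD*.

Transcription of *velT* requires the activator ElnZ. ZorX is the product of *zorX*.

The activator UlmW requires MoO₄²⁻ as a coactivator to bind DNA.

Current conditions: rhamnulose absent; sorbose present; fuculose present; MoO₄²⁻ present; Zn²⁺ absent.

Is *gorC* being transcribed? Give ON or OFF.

MoO₄²⁻ is present, so UlmW is active.
Sorbose is present, so ElnZ is active.
No repressor is bound and ElnZ is active, so *velT* is transcribed.
So VelT is produced and active.
Fuculose is present, so NerD is inactive.
Required activator NerD is absent, so *zorX* is not transcribed.
So ZorX is not produced.
Zn²⁺ is absent, so KosF is active.
With repressor KosF bound, *kosZ* is not transcribed.
So KosZ is not produced.
With no repressor bound, *lomD* is transcribed.
So LomD is produced and active.
With repressor LomD bound, *irpP* is not transcribed.
So IrpP is not produced.
Rhamnulose is absent, so ZorB is inactive.
Activator UlmW is present, so *gorC* is transcribed.

ON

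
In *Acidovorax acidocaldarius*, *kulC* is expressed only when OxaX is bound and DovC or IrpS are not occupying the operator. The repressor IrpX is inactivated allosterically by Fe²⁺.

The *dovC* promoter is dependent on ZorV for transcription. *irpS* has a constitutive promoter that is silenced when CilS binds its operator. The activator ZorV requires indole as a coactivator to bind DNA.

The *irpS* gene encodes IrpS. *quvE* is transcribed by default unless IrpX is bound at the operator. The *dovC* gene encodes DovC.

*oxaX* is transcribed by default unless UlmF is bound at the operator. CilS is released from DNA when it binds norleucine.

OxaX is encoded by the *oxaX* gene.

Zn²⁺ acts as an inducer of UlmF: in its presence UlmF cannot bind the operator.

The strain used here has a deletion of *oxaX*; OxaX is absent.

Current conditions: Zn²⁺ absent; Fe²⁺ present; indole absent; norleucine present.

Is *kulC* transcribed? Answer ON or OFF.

OFF

Indole is absent, so ZorV is inactive.
Required activator ZorV is absent, so *dovC* is not transcribed.
So DovC is not produced.
OxaX is non-functional in this strain, so it has no effect.
Norleucine is present, so CilS is inactive.
With no repressor bound, *irpS* is transcribed.
So IrpS is produced and active.
With repressor IrpS bound, *kulC* is not transcribed.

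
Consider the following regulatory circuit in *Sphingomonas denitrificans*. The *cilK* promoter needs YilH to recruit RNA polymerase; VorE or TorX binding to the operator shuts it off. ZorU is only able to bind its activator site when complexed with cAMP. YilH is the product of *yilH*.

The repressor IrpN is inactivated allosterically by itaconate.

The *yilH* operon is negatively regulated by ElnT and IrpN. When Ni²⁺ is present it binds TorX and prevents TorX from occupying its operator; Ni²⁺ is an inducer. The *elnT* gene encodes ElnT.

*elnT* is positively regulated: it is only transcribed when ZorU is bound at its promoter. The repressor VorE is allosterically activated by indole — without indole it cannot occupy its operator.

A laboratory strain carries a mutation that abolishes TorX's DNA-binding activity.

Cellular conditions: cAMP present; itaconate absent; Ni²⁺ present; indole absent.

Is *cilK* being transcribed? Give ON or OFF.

OFF

Indole is absent, so VorE is inactive.
cAMP is present, so ZorU is active.
No repressor is bound and ZorU is active, so *elnT* is transcribed.
So ElnT is produced and active.
Itaconate is absent, so IrpN is active.
With repressor ElnT bound, *yilH* is not transcribed.
So YilH is not produced.
TorX is non-functional in this strain, so it has no effect.
Required activator YilH is absent, so *cilK* is not transcribed.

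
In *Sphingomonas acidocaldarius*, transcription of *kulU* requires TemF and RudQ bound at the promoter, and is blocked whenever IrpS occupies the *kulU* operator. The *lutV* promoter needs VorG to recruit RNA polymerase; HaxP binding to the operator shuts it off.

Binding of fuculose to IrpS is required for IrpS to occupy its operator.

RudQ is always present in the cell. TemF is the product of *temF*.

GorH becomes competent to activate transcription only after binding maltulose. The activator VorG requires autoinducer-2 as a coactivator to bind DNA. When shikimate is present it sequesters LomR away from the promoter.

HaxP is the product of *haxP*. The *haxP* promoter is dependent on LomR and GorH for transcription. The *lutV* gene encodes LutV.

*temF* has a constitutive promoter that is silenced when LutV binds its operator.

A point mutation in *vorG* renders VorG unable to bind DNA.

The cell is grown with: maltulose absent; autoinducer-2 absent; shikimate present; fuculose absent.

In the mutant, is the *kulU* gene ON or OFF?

Fuculose is absent, so IrpS is inactive.
VorG is non-functional in this strain, so it has no effect.
Shikimate is present, so LomR is inactive.
Maltulose is absent, so GorH is inactive.
Required activator LomR is absent, so *haxP* is not transcribed.
So HaxP is not produced.
Required activator VorG is absent, so *lutV* is not transcribed.
So LutV is not produced.
With no repressor bound, *temF* is transcribed.
So TemF is produced and active.
RudQ is produced constitutively and is active.
No repressor is bound and TemF and RudQ are active, so *kulU* is transcribed.

ON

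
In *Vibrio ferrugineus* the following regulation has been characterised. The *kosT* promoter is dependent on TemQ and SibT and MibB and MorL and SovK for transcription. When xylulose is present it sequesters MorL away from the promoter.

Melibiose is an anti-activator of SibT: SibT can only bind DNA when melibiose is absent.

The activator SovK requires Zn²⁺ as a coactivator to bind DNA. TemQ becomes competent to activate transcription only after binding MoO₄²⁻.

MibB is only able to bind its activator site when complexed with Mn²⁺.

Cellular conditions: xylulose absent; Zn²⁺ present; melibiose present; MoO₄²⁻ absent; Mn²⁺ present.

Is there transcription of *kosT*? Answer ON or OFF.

OFF

MoO₄²⁻ is absent, so TemQ is inactive.
Melibiose is present, so SibT is inactive.
Mn²⁺ is present, so MibB is active.
Xylulose is absent, so MorL is active.
Zn²⁺ is present, so SovK is active.
Required activator TemQ is absent, so *kosT* is not transcribed.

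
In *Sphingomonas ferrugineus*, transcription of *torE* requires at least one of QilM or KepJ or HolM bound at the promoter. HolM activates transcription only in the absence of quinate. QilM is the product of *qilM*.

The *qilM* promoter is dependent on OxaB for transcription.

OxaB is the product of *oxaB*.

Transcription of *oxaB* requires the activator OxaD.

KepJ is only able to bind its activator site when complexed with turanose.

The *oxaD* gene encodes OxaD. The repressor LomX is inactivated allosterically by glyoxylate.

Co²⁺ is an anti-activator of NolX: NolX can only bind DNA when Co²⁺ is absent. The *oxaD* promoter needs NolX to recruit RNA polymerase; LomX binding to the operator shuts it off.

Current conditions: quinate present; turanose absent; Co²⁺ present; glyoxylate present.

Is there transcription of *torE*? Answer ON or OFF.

OFF

Glyoxylate is present, so LomX is inactive.
Co²⁺ is present, so NolX is inactive.
Required activator NolX is absent, so *oxaD* is not transcribed.
So OxaD is not produced.
Required activator OxaD is absent, so *oxaB* is not transcribed.
So OxaB is not produced.
Required activator OxaB is absent, so *qilM* is not transcribed.
So QilM is not produced.
Turanose is absent, so KepJ is inactive.
Quinate is present, so HolM is inactive.
No activator is available at the *torE* promoter, so *torE* is not transcribed.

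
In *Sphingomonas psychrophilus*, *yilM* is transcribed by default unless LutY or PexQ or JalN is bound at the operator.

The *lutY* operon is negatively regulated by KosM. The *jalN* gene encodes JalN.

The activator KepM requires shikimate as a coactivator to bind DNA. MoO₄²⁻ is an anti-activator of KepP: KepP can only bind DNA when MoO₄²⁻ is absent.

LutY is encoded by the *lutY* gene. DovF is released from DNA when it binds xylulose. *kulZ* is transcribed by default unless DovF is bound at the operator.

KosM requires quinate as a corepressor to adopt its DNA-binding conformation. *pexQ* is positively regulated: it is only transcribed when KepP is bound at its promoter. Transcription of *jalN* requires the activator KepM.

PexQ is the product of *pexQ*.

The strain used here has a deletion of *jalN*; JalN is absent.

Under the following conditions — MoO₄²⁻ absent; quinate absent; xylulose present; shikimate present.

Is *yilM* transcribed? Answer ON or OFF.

OFF

Quinate is absent, so KosM is inactive.
With no repressor bound, *lutY* is transcribed.
So LutY is produced and active.
MoO₄²⁻ is absent, so KepP is active.
No repressor is bound and KepP is active, so *pexQ* is transcribed.
So PexQ is produced and active.
JalN is non-functional in this strain, so it has no effect.
With repressor LutY bound, *yilM* is not transcribed.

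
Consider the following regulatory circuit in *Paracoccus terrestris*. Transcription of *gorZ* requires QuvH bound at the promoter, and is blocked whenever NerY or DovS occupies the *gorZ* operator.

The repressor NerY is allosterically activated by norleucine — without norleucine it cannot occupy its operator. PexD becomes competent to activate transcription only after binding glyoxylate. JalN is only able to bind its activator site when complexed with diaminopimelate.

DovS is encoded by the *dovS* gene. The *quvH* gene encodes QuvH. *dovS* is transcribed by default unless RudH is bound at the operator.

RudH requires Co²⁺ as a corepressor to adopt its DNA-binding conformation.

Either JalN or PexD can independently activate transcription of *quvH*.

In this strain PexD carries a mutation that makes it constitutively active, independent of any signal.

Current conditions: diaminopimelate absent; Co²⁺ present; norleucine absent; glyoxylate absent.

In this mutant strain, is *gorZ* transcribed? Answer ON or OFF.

ON

Norleucine is absent, so NerY is inactive.
Co²⁺ is present, so RudH is active.
With repressor RudH bound, *dovS* is not transcribed.
So DovS is not produced.
Diaminopimelate is absent, so JalN is inactive.
PexD is constitutively active in this strain.
Activator PexD is present, so *quvH* is transcribed.
So QuvH is produced and active.
No repressor is bound and QuvH is active, so *gorZ* is transcribed.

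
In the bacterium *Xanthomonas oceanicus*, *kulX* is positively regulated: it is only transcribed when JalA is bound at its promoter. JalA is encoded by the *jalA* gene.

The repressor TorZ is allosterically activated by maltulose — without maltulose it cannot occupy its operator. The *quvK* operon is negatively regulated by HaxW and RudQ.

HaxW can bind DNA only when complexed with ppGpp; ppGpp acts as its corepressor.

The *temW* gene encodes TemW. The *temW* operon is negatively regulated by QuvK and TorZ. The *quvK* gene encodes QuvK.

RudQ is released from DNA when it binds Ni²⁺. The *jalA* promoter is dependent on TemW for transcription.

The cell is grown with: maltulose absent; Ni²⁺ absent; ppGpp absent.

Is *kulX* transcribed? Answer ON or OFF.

ppGpp is absent, so HaxW is inactive.
Ni²⁺ is absent, so RudQ is active.
With repressor RudQ bound, *quvK* is not transcribed.
So QuvK is not produced.
Maltulose is absent, so TorZ is inactive.
With no repressor bound, *temW* is transcribed.
So TemW is produced and active.
No repressor is bound and TemW is active, so *jalA* is transcribed.
So JalA is produced and active.
No repressor is bound and JalA is active, so *kulX* is transcribed.

ON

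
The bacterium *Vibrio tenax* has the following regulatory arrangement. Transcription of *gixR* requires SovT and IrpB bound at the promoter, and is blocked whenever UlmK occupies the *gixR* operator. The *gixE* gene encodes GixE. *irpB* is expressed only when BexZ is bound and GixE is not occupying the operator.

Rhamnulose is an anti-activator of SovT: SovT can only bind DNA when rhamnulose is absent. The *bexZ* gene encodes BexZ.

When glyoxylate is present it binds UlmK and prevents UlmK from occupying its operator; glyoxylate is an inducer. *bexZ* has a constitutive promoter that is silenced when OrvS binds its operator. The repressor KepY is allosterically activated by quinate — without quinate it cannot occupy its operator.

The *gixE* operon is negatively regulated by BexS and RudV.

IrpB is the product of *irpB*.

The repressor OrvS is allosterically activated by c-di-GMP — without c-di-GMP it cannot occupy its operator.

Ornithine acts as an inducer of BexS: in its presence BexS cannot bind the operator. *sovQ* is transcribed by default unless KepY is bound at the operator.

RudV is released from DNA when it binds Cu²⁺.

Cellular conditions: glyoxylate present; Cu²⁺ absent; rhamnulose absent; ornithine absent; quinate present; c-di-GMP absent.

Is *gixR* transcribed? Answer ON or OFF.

ON

Rhamnulose is absent, so SovT is active.
c-di-GMP is absent, so OrvS is inactive.
With no repressor bound, *bexZ* is transcribed.
So BexZ is produced and active.
Ornithine is absent, so BexS is active.
Cu²⁺ is absent, so RudV is active.
With repressor BexS bound, *gixE* is not transcribed.
So GixE is not produced.
No repressor is bound and BexZ is active, so *irpB* is transcribed.
So IrpB is produced and active.
Glyoxylate is present, so UlmK is inactive.
No repressor is bound and SovT and IrpB are active, so *gixR* is transcribed.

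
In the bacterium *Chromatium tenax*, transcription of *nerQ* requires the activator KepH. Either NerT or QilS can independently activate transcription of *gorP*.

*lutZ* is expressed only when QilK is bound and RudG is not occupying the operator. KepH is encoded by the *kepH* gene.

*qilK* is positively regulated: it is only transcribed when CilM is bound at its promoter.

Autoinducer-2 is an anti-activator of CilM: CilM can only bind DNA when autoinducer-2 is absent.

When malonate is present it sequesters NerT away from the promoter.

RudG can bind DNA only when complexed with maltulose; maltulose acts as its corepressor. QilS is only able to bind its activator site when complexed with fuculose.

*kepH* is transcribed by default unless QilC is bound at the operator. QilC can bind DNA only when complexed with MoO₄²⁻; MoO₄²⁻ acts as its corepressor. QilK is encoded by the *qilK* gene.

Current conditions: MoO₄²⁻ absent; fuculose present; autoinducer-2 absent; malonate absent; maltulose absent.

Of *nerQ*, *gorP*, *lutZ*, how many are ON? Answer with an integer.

3

MoO₄²⁻ is absent, so QilC is inactive.
With no repressor bound, *kepH* is transcribed.
So KepH is produced and active.
No repressor is bound and KepH is active, so *nerQ* is transcribed.
→ *nerQ* is ON.
Malonate is absent, so NerT is active.
Fuculose is present, so QilS is active.
Activator NerT is present, so *gorP* is transcribed.
→ *gorP* is ON.
Autoinducer-2 is absent, so CilM is active.
No repressor is bound and CilM is active, so *qilK* is transcribed.
So QilK is produced and active.
Maltulose is absent, so RudG is inactive.
No repressor is bound and QilK is active, so *lutZ* is transcribed.
→ *lutZ* is ON.
3 of the 3 genes are transcribed.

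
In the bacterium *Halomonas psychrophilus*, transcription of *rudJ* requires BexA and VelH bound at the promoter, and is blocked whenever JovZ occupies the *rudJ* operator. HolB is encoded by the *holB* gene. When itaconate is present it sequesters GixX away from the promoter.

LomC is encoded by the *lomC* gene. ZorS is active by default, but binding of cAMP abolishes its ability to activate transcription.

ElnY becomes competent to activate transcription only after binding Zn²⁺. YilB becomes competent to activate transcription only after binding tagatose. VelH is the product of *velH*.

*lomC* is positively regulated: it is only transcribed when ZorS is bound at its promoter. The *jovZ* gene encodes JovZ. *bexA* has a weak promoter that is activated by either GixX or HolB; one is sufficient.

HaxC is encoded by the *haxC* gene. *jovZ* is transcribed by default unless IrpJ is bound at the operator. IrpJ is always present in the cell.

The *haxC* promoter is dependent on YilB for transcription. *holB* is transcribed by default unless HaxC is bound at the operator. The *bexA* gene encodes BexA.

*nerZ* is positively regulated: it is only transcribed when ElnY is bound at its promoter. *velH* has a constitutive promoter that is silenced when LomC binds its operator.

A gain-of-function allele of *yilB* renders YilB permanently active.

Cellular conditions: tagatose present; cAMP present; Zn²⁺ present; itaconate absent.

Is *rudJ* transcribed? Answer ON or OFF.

Itaconate is absent, so GixX is active.
YilB is constitutively active in this strain.
No repressor is bound and YilB is active, so *haxC* is transcribed.
So HaxC is produced and active.
With repressor HaxC bound, *holB* is not transcribed.
So HolB is not produced.
Activator GixX is present, so *bexA* is transcribed.
So BexA is produced and active.
IrpJ is produced constitutively and is active.
With repressor IrpJ bound, *jovZ* is not transcribed.
So JovZ is not produced.
cAMP is present, so ZorS is inactive.
Required activator ZorS is absent, so *lomC* is not transcribed.
So LomC is not produced.
With no repressor bound, *velH* is transcribed.
So VelH is produced and active.
No repressor is bound and BexA and VelH are active, so *rudJ* is transcribed.

ON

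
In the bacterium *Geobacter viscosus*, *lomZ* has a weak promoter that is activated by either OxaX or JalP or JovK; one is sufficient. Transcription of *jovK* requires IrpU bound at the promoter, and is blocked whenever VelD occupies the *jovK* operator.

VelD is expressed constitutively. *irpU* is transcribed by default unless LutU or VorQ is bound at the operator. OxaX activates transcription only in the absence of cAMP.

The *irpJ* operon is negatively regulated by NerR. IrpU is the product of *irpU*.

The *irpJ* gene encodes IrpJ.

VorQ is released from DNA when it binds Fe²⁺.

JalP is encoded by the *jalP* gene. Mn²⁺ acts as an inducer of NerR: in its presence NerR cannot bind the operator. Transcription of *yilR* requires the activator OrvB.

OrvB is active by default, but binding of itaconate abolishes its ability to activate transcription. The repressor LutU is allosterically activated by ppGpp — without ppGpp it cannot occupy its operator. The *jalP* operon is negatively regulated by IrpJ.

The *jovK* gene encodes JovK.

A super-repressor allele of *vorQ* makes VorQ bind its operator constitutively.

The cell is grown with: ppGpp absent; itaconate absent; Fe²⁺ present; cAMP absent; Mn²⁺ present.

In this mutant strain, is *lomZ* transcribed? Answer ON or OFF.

cAMP is absent, so OxaX is active.
Mn²⁺ is present, so NerR is inactive.
With no repressor bound, *irpJ* is transcribed.
So IrpJ is produced and active.
With repressor IrpJ bound, *jalP* is not transcribed.
So JalP is not produced.
ppGpp is absent, so LutU is inactive.
VorQ is constitutively active in this strain.
With repressor VorQ bound, *irpU* is not transcribed.
So IrpU is not produced.
VelD is produced constitutively and is active.
With repressor VelD bound, *jovK* is not transcribed.
So JovK is not produced.
Activator OxaX is present, so *lomZ* is transcribed.

ON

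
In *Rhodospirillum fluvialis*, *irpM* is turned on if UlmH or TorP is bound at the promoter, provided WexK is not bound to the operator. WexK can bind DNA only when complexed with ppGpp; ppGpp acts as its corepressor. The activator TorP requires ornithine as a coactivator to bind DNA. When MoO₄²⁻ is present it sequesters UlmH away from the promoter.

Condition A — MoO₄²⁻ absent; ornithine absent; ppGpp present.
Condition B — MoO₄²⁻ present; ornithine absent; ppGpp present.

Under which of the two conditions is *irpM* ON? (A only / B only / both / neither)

neither

Condition A:
MoO₄²⁻ is absent, so UlmH is active.
Ornithine is absent, so TorP is inactive.
ppGpp is present, so WexK is active.
With repressor WexK bound, *irpM* is not transcribed.
→ *irpM* is OFF in A.
Condition B:
MoO₄²⁻ is present, so UlmH is inactive.
Ornithine is absent, so TorP is inactive.
ppGpp is present, so WexK is active.
With repressor WexK bound, *irpM* is not transcribed.
→ *irpM* is OFF in B.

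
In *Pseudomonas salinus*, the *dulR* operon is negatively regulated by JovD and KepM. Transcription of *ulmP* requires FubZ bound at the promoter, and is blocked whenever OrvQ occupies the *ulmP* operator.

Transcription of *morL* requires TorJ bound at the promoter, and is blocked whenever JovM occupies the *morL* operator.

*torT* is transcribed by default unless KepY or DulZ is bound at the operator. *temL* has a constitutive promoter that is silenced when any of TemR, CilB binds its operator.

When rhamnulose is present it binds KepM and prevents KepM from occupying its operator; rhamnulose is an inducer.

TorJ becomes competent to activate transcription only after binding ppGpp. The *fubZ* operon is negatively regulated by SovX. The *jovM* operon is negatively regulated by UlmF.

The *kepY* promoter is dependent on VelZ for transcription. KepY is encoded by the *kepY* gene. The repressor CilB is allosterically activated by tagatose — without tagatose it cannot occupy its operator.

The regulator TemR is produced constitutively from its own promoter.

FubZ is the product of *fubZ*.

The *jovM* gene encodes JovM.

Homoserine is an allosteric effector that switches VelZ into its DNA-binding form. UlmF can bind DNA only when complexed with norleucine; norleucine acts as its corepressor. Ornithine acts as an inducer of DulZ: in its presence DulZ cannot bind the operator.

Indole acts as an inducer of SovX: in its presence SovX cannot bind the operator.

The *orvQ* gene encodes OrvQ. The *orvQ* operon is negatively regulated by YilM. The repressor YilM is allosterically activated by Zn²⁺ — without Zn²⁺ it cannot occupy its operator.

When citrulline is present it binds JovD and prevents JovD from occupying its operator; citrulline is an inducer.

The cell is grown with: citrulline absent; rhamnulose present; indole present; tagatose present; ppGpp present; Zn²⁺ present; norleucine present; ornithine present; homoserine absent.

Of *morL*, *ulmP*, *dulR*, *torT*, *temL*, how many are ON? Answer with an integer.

Norleucine is present, so UlmF is active.
With repressor UlmF bound, *jovM* is not transcribed.
So JovM is not produced.
ppGpp is present, so TorJ is active.
No repressor is bound and TorJ is active, so *morL* is transcribed.
→ *morL* is ON.
Zn²⁺ is present, so YilM is active.
With repressor YilM bound, *orvQ* is not transcribed.
So OrvQ is not produced.
Indole is present, so SovX is inactive.
With no repressor bound, *fubZ* is transcribed.
So FubZ is produced and active.
No repressor is bound and FubZ is active, so *ulmP* is transcribed.
→ *ulmP* is ON.
Citrulline is absent, so JovD is active.
Rhamnulose is present, so KepM is inactive.
With repressor JovD bound, *dulR* is not transcribed.
→ *dulR* is OFF.
Homoserine is absent, so VelZ is inactive.
Required activator VelZ is absent, so *kepY* is not transcribed.
So KepY is not produced.
Ornithine is present, so DulZ is inactive.
With no repressor bound, *torT* is transcribed.
→ *torT* is ON.
TemR is produced constitutively and is active.
Tagatose is present, so CilB is active.
With repressor TemR bound, *temL* is not transcribed.
→ *temL* is OFF.
3 of the 5 genes are transcribed.

3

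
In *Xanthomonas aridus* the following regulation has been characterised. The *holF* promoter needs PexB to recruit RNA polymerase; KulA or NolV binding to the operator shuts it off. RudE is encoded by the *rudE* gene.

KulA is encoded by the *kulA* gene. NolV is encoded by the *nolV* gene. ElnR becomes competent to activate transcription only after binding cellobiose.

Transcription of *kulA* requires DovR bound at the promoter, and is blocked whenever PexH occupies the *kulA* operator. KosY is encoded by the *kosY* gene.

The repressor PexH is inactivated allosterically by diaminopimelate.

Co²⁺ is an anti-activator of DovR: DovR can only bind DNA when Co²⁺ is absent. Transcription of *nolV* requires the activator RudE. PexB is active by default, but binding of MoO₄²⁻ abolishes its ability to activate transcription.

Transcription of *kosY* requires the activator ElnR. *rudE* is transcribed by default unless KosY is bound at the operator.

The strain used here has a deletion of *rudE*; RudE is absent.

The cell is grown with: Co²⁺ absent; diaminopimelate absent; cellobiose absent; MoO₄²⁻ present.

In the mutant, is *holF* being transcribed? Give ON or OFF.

MoO₄²⁻ is present, so PexB is inactive.
Diaminopimelate is absent, so PexH is active.
Co²⁺ is absent, so DovR is active.
With repressor PexH bound, *kulA* is not transcribed.
So KulA is not produced.
RudE is non-functional in this strain, so it has no effect.
Required activator RudE is absent, so *nolV* is not transcribed.
So NolV is not produced.
Required activator PexB is absent, so *holF* is not transcribed.

OFF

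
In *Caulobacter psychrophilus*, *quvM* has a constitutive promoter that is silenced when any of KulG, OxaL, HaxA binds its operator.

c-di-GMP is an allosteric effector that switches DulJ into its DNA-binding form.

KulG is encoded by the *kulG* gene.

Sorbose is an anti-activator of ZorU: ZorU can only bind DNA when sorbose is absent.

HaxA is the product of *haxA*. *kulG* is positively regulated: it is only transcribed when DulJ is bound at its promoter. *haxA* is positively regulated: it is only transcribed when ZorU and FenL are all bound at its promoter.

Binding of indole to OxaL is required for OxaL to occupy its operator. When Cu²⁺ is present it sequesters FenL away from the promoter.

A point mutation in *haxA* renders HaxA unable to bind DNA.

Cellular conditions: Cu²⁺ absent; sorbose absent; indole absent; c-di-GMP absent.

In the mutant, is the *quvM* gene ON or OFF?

ON

c-di-GMP is absent, so DulJ is inactive.
Required activator DulJ is absent, so *kulG* is not transcribed.
So KulG is not produced.
Indole is absent, so OxaL is inactive.
HaxA is non-functional in this strain, so it has no effect.
With no repressor bound, *quvM* is transcribed.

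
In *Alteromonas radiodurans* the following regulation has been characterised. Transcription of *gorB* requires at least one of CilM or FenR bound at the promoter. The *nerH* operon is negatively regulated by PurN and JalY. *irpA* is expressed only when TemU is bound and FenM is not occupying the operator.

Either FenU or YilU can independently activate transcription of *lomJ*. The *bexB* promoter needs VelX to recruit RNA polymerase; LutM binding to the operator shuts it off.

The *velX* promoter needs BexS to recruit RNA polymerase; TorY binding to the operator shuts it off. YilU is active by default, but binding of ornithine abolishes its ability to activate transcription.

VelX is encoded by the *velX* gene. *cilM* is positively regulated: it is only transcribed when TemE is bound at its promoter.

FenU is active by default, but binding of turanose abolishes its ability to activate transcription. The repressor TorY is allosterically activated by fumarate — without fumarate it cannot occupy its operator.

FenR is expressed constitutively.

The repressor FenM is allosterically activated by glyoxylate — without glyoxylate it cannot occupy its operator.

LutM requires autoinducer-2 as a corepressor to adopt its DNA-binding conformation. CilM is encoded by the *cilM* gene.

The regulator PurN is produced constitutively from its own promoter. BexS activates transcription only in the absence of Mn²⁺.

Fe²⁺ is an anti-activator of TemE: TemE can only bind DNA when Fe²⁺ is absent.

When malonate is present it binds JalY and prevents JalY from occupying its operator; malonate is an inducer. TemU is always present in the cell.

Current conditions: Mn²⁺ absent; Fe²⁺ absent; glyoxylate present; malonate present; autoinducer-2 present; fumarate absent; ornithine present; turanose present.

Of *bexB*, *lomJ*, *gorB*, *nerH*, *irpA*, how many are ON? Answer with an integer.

1

Autoinducer-2 is present, so LutM is active.
Fumarate is absent, so TorY is inactive.
Mn²⁺ is absent, so BexS is active.
No repressor is bound and BexS is active, so *velX* is transcribed.
So VelX is produced and active.
With repressor LutM bound, *bexB* is not transcribed.
→ *bexB* is OFF.
Turanose is present, so FenU is inactive.
Ornithine is present, so YilU is inactive.
No activator is available at the *lomJ* promoter, so *lomJ* is not transcribed.
→ *lomJ* is OFF.
Fe²⁺ is absent, so TemE is active.
No repressor is bound and TemE is active, so *cilM* is transcribed.
So CilM is produced and active.
FenR is produced constitutively and is active.
Activator CilM is present, so *gorB* is transcribed.
→ *gorB* is ON.
PurN is produced constitutively and is active.
Malonate is present, so JalY is inactive.
With repressor PurN bound, *nerH* is not transcribed.
→ *nerH* is OFF.
TemU is produced constitutively and is active.
Glyoxylate is present, so FenM is active.
With repressor FenM bound, *irpA* is not transcribed.
→ *irpA* is OFF.
1 of the 5 genes is transcribed.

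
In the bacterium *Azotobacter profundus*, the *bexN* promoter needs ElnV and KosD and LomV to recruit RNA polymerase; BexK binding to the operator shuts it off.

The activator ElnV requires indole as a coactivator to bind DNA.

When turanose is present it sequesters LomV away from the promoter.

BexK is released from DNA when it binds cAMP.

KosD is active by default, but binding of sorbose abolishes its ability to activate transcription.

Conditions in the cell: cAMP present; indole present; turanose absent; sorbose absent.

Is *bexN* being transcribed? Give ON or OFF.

ON

Indole is present, so ElnV is active.
Sorbose is absent, so KosD is active.
Turanose is absent, so LomV is active.
cAMP is present, so BexK is inactive.
No repressor is bound and ElnV and KosD and LomV are active, so *bexN* is transcribed.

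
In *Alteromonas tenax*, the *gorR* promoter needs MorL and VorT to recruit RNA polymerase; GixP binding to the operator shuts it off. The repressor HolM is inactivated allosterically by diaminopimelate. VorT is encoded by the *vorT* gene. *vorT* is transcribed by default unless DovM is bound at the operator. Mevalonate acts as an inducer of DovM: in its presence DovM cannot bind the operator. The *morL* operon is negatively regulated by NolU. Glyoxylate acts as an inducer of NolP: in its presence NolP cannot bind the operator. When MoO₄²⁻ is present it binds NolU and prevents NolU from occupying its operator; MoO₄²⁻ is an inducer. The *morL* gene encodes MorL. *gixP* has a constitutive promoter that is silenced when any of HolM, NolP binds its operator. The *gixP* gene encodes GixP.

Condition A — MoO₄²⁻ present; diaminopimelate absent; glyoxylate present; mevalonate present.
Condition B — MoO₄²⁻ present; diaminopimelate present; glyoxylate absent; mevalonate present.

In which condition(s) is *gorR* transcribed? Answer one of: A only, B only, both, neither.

both

Condition A:
MoO₄²⁻ is present, so NolU is inactive.
With no repressor bound, *morL* is transcribed.
So MorL is produced and active.
Diaminopimelate is absent, so HolM is active.
Glyoxylate is present, so NolP is inactive.
With repressor HolM bound, *gixP* is not transcribed.
So GixP is not produced.
Mevalonate is present, so DovM is inactive.
With no repressor bound, *vorT* is transcribed.
So VorT is produced and active.
No repressor is bound and MorL and VorT are active, so *gorR* is transcribed.
→ *gorR* is ON in A.
Condition B:
MoO₄²⁻ is present, so NolU is inactive.
With no repressor bound, *morL* is transcribed.
So MorL is produced and active.
Diaminopimelate is present, so HolM is inactive.
Glyoxylate is absent, so NolP is active.
With repressor NolP bound, *gixP* is not transcribed.
So GixP is not produced.
Mevalonate is present, so DovM is inactive.
With no repressor bound, *vorT* is transcribed.
So VorT is produced and active.
No repressor is bound and MorL and VorT are active, so *gorR* is transcribed.
→ *gorR* is ON in B.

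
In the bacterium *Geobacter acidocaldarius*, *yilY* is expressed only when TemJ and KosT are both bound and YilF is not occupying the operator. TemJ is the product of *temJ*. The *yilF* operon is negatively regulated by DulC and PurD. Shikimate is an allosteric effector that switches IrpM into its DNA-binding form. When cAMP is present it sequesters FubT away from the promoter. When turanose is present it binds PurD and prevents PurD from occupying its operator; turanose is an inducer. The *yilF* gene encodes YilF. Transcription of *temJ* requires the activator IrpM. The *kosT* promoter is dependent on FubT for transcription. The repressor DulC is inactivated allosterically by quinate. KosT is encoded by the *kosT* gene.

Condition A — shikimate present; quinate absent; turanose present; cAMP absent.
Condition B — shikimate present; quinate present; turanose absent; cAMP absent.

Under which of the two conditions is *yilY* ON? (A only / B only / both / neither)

Condition A:
Shikimate is present, so IrpM is active.
No repressor is bound and IrpM is active, so *temJ* is transcribed.
So TemJ is produced and active.
Quinate is absent, so DulC is active.
Turanose is present, so PurD is inactive.
With repressor DulC bound, *yilF* is not transcribed.
So YilF is not produced.
cAMP is absent, so FubT is active.
No repressor is bound and FubT is active, so *kosT* is transcribed.
So KosT is produced and active.
No repressor is bound and TemJ and KosT are active, so *yilY* is transcribed.
→ *yilY* is ON in A.
Condition B:
Shikimate is present, so IrpM is active.
No repressor is bound and IrpM is active, so *temJ* is transcribed.
So TemJ is produced and active.
Quinate is present, so DulC is inactive.
Turanose is absent, so PurD is active.
With repressor PurD bound, *yilF* is not transcribed.
So YilF is not produced.
cAMP is absent, so FubT is active.
No repressor is bound and FubT is active, so *kosT* is transcribed.
So KosT is produced and active.
No repressor is bound and TemJ and KosT are active, so *yilY* is transcribed.
→ *yilY* is ON in B.

both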